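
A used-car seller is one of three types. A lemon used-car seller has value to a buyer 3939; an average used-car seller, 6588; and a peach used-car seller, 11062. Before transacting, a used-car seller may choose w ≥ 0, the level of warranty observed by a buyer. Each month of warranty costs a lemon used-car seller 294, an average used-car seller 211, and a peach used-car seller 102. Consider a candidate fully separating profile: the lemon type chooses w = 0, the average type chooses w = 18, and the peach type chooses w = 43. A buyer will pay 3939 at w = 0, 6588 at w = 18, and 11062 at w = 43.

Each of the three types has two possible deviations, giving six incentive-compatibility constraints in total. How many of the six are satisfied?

5

Lemon (own payoff 3939): to w=18 gives 6588 − 294×18 = 1296 → no gain ✓; to w=43 gives 11062 − 294×43 = -1580 → no gain ✓.
Peach (own payoff 11062 − 102×43 = 6676): to w=0 gives 3939 → no gain ✓; to w=18 gives 6588 − 102×18 = 4752 → no gain ✓.
Average (own payoff 6588 − 211×18 = 2790): to w=0 gives 3939 → profitable ✗; to w=43 gives 11062 − 211×43 = 1989 → no gain ✓.
5 of the 6 constraints hold; not an equilibrium.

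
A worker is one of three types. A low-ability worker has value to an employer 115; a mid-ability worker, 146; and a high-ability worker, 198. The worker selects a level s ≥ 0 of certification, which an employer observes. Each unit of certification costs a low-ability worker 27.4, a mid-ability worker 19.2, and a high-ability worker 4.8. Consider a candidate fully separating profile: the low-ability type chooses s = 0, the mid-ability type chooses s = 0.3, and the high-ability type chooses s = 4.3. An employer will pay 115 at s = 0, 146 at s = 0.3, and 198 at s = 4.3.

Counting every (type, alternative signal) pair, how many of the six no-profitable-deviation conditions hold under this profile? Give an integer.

5

Mid-ability (own payoff 146 − 19.2×0.3 = 140.24): to s=0 gives 115 → no gain ✓; to s=4.3 gives 198 − 19.2×4.3 = 115.44 → no gain ✓.
Low-ability (own payoff 115): to s=0.3 gives 146 − 27.4×0.3 = 137.78 → profitable ✗; to s=4.3 gives 198 − 27.4×4.3 = 80.18 → no gain ✓.
High-ability (own payoff 198 − 4.8×4.3 = 177.36): to s=0 gives 115 → no gain ✓; to s=0.3 gives 146 − 4.8×0.3 = 144.56 → no gain ✓.
5 of the 6 constraints hold; not an equilibrium.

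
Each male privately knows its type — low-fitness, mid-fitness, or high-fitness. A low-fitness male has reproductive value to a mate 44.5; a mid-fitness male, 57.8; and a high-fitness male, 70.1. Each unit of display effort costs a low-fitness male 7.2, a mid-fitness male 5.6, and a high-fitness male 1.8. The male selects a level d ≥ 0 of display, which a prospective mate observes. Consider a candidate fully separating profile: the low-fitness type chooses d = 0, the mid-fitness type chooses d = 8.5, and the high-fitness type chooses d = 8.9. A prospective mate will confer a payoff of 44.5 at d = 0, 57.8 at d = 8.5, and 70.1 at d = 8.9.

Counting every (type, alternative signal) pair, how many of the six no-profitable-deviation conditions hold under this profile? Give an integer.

Mid-fitness (own payoff 57.8 − 5.6×8.5 = 10.2): to d=0 gives 44.5 → profitable ✗; to d=8.9 gives 70.1 − 5.6×8.9 = 20.26 → profitable ✗.
Low-fitness (own payoff 44.5): to d=8.5 gives 57.8 − 7.2×8.5 = -3.4 → no gain ✓; to d=8.9 gives 70.1 − 7.2×8.9 = 6.02 → no gain ✓.
High-fitness (own payoff 70.1 − 1.8×8.9 = 54.08): to d=0 gives 44.5 → no gain ✓; to d=8.5 gives 57.8 − 1.8×8.5 = 42.5 → no gain ✓.
4 of the 6 constraints hold; not an equilibrium.

4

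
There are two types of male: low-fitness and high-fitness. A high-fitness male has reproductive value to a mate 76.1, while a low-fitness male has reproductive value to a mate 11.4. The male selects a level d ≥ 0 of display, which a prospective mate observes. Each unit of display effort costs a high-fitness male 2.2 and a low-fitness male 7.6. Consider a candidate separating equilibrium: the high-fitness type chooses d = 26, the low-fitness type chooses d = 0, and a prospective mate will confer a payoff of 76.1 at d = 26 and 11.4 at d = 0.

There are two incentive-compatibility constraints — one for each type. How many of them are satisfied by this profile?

2

High-fitness type: signal → 76.1 − 2.2 × 26 = 18.9; deviate to 0 → 11.4. IC holds (18.9 ≥ 11.4).
Low-fitness type: stay at 0 → 11.4; mimic → 76.1 − 7.6 × 26 = -121.5. IC holds (11.4 ≥ -121.5).
2 of 2 constraints hold, so this is a separating equilibrium.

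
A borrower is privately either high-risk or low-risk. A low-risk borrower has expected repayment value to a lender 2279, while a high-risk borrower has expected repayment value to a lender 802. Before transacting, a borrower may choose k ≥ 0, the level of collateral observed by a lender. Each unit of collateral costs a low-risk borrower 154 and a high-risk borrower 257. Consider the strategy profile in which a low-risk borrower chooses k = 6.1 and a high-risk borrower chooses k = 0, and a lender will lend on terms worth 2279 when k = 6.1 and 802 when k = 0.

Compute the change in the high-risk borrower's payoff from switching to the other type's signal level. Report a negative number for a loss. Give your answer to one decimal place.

Playing k = 0 the high-risk borrower receives 802.
Deviating to k = 6.1 brings payment 2279 at cost 257 × 6.1 = 1567.7, netting 711.3.
Gain from deviating: 711.3 − 802 = -90.7.
The gain is negative, so the high-risk type's incentive-compatibility constraint is satisfied.

-90.7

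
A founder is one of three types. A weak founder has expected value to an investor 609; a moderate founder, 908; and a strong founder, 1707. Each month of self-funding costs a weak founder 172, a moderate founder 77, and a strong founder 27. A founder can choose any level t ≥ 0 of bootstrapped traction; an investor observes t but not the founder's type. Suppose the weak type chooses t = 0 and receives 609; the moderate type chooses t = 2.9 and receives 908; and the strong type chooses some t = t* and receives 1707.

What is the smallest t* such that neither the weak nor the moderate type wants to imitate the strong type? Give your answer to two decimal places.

13.28

Moderate type (on-path payoff 908 − 77×2.9 = 684.7) won't mimic when 684.7 ≥ 1707 − 77·t*, i.e. t* ≥ 13.28.
Weak type (on-path payoff 609) won't mimic when 609 ≥ 1707 − 172·t*, i.e. t* ≥ 6.38.
Both must hold, so t* = max(6.38, 13.28) = 13.28. The moderate type's constraint binds.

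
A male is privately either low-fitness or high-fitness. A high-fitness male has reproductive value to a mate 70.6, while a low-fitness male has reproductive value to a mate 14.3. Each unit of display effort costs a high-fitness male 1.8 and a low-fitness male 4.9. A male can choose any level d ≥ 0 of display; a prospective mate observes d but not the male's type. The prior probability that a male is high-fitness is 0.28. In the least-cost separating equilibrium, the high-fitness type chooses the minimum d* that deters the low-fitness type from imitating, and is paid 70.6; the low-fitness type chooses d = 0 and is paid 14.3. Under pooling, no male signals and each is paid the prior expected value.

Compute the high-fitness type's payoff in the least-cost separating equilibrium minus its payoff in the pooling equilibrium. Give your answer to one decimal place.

19.9

Least-cost separating signal: d* solves 14.3 = 70.6 − 4.9·d*, so d* = (70.6 − 14.3)/4.9 ≈ 11.4898.
High-fitness type's separating payoff: 70.6 − 1.8 × d* = 70.6 − 1.8 × (70.6 − 14.3)/4.9 = 70.6 − 101.34/4.9 ≈ 49.918.
Pooling payoff: 0.28 × 70.6 + 0.72 × 14.3 = 30.064.
Difference: 49.918 − 30.064 = 19.854, i.e. 19.9 to one decimal place.
The high-fitness type prefers to separate.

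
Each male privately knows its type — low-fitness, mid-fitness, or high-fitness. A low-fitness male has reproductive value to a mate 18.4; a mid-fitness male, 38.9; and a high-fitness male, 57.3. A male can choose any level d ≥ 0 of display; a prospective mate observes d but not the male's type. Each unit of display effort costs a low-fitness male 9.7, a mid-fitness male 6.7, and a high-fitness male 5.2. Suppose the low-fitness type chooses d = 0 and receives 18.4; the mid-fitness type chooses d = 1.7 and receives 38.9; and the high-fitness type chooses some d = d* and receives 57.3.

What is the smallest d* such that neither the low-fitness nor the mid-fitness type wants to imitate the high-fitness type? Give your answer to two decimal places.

Low-fitness type (on-path payoff 18.4) won't mimic when 18.4 ≥ 57.3 − 9.7·d*, i.e. d* ≥ 4.01.
Mid-fitness type (on-path payoff 38.9 − 6.7×1.7 = 27.51) won't mimic when 27.51 ≥ 57.3 − 6.7·d*, i.e. d* ≥ 4.45.
Both must hold, so d* = max(4.01, 4.45) = 4.45. The mid-fitness type's constraint binds.

4.45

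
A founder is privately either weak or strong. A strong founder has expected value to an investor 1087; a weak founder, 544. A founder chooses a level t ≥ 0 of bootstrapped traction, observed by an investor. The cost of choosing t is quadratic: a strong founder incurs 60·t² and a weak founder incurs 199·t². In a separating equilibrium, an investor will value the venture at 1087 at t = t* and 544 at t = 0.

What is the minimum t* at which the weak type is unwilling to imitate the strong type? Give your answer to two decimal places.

1.65

The weak type at t = 0 receives 544; imitating at t* yields 1087 − 199·t*².
Indifference: 544 = 1087 − 199·t*², so t*² = (1087 − 544) / 199 ≈ 2.7286.
t* = √2.7286 ≈ 1.65.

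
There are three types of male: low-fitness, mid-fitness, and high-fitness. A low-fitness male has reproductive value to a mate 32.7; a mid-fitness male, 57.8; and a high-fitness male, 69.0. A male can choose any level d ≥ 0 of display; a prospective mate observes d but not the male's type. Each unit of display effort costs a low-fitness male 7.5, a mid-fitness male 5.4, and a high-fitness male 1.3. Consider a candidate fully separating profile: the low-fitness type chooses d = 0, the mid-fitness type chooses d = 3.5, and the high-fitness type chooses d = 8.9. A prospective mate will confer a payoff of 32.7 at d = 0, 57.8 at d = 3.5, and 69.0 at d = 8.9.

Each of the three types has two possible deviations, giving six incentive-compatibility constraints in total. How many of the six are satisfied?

6

High-fitness (own payoff 69.0 − 1.3×8.9 = 57.43): to d=0 gives 32.7 → no gain ✓; to d=3.5 gives 57.8 − 1.3×3.5 = 53.25 → no gain ✓.
Mid-fitness (own payoff 57.8 − 5.4×3.5 = 38.9): to d=0 gives 32.7 → no gain ✓; to d=8.9 gives 69.0 − 5.4×8.9 = 20.94 → no gain ✓.
Low-fitness (own payoff 32.7): to d=3.5 gives 57.8 − 7.5×3.5 = 31.55 → no gain ✓; to d=8.9 gives 69.0 − 7.5×8.9 = 2.25 → no gain ✓.
6 of the 6 constraints hold; this profile is a separating equilibrium.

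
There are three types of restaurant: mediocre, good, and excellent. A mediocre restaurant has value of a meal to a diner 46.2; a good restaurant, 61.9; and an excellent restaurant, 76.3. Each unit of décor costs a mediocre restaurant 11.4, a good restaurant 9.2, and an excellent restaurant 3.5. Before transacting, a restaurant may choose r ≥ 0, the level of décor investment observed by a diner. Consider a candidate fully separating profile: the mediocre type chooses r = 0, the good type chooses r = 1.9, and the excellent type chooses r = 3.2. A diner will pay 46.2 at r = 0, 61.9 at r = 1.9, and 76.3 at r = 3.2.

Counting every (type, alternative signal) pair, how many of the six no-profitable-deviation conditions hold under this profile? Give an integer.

4

Mediocre (own payoff 46.2): to r=1.9 gives 61.9 − 11.4×1.9 = 40.24 → no gain ✓; to r=3.2 gives 76.3 − 11.4×3.2 = 39.82 → no gain ✓.
Good (own payoff 61.9 − 9.2×1.9 = 44.42): to r=0 gives 46.2 → profitable ✗; to r=3.2 gives 76.3 − 9.2×3.2 = 46.86 → profitable ✗.
Excellent (own payoff 76.3 − 3.5×3.2 = 65.1): to r=0 gives 46.2 → no gain ✓; to r=1.9 gives 61.9 − 3.5×1.9 = 55.25 → no gain ✓.
4 of the 6 constraints hold; not an equilibrium.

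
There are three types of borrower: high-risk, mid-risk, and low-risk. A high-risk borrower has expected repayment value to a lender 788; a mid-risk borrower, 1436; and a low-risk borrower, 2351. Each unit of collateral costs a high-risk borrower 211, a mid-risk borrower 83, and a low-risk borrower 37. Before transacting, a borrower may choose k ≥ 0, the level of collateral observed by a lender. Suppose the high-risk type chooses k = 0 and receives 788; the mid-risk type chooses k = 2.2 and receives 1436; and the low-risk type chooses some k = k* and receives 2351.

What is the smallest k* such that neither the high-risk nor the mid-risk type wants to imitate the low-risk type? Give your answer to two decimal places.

13.22

Mid-risk type (on-path payoff 1436 − 83×2.2 = 1253.4) won't mimic when 1253.4 ≥ 2351 − 83·k*, i.e. k* ≥ 13.22.
High-risk type (on-path payoff 788) won't mimic when 788 ≥ 2351 − 211·k*, i.e. k* ≥ 7.41.
Both must hold, so k* = max(7.41, 13.22) = 13.22. The mid-risk type's constraint binds.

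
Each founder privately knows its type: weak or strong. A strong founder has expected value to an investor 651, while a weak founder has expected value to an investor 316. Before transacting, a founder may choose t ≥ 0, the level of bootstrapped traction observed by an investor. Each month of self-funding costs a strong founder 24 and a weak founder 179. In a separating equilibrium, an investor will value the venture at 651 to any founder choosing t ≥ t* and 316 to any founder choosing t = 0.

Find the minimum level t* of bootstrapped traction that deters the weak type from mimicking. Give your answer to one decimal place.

1.9

A weak founder choosing t = 0 receives 316.
Imitating at t* instead would pay 651 at cost 179·t*, netting 651 − 179·t*.
Indifference: 316 = 651 − 179·t*, so t* = (651 − 316) / 179 ≈ 1.9.
This is the weak type's binding incentive-compatibility constraint; any t ≥ 1.9 sustains separation on that side.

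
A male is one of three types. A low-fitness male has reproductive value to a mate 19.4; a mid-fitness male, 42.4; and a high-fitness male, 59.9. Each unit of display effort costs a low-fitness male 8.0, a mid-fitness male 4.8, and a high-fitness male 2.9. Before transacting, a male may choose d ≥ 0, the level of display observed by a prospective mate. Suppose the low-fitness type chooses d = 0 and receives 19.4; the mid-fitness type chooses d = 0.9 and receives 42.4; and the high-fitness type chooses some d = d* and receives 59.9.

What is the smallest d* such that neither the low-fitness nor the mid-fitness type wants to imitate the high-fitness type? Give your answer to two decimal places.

5.06

Low-fitness type (on-path payoff 19.4) won't mimic when 19.4 ≥ 59.9 − 8.0·d*, i.e. d* ≥ 5.06.
Mid-fitness type (on-path payoff 42.4 − 4.8×0.9 = 38.08) won't mimic when 38.08 ≥ 59.9 − 4.8·d*, i.e. d* ≥ 4.55.
Both must hold, so d* = max(5.06, 4.55) = 5.06. The low-fitness type's constraint binds.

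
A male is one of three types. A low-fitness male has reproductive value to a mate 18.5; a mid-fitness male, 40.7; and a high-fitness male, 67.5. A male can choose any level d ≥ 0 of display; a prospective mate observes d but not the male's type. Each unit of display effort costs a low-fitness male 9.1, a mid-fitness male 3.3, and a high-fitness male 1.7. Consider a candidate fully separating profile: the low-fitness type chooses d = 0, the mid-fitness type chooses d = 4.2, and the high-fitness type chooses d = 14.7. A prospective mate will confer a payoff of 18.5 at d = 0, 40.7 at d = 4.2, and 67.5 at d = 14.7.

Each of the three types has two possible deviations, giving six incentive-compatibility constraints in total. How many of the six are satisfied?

Mid-fitness (own payoff 40.7 − 3.3×4.2 = 26.84): to d=0 gives 18.5 → no gain ✓; to d=14.7 gives 67.5 − 3.3×14.7 = 18.99 → no gain ✓.
Low-fitness (own payoff 18.5): to d=4.2 gives 40.7 − 9.1×4.2 = 2.48 → no gain ✓; to d=14.7 gives 67.5 − 9.1×14.7 = -66.27 → no gain ✓.
High-fitness (own payoff 67.5 − 1.7×14.7 = 42.51): to d=0 gives 18.5 → no gain ✓; to d=4.2 gives 40.7 − 1.7×4.2 = 33.56 → no gain ✓.
6 of the 6 constraints hold; this profile is a separating equilibrium.

6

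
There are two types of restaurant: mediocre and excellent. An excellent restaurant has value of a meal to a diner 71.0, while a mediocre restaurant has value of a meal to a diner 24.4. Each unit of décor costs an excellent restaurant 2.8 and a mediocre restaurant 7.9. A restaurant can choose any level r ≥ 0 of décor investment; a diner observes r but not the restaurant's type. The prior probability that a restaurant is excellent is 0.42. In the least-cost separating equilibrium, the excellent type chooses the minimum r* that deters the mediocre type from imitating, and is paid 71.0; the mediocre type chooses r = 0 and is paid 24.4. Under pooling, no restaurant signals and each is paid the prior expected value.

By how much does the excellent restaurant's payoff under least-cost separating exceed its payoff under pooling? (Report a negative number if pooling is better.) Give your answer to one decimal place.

10.5

Least-cost separating signal: r* solves 24.4 = 71.0 − 7.9·r*, so r* = (71.0 − 24.4)/7.9 ≈ 5.8987.
Excellent type's separating payoff: 71.0 − 2.8 × r* = 71.0 − 2.8 × (71.0 − 24.4)/7.9 = 71.0 − 130.48/7.9 ≈ 54.484.
Pooling payoff: 0.42 × 71.0 + 0.58 × 24.4 = 43.972.
Difference: 54.484 − 43.972 = 10.512, i.e. 10.5 to one decimal place.
The excellent type prefers to separate.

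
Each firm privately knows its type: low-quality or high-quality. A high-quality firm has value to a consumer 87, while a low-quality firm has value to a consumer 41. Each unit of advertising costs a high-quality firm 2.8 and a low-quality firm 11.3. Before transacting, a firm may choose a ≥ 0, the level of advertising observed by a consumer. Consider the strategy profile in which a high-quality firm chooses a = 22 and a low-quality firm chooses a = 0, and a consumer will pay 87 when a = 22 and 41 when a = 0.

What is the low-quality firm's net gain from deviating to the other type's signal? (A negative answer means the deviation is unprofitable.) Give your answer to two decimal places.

Playing a = 0 the low-quality firm receives 41.
Deviating to a = 22 brings payment 87 at cost 11.3 × 22 = 248.6, netting -161.6.
Gain from deviating: -161.6 − 41 = -202.60.
The gain is negative, so the low-quality type's incentive-compatibility constraint is satisfied.

-202.60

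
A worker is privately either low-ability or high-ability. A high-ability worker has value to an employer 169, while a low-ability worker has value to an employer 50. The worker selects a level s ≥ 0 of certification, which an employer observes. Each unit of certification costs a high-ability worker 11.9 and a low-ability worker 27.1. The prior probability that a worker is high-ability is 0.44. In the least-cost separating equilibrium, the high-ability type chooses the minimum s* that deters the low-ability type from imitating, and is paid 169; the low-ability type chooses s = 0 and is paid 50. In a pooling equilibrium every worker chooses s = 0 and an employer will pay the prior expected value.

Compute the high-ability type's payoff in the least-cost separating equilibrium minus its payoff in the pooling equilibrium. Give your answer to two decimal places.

14.39

Least-cost separating signal: s* solves 50 = 169 − 27.1·s*, so s* = (169 − 50)/27.1 ≈ 4.3911.
High-ability type's separating payoff: 169 − 11.9 × s* = 169 − 11.9 × (169 − 50)/27.1 = 169 − 1416.1/27.1 ≈ 116.7454.
Pooling payoff: 0.44 × 169 + 0.56 × 50 = 102.36.
Difference: 116.7454 − 102.36 = 14.3854, i.e. 14.39 to two decimal places.
The high-ability type prefers to separate.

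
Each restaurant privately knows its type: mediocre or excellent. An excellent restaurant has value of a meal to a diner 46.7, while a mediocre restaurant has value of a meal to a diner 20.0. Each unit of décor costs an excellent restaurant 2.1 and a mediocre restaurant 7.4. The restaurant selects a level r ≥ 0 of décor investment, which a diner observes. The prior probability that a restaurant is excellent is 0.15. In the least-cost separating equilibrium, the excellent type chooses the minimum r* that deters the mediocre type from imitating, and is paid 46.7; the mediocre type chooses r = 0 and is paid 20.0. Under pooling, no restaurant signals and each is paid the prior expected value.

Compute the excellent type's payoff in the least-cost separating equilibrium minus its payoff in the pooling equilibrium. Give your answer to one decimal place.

15.1

Least-cost separating signal: r* solves 20.0 = 46.7 − 7.4·r*, so r* = (46.7 − 20.0)/7.4 ≈ 3.6081.
Excellent type's separating payoff: 46.7 − 2.1 × r* = 46.7 − 2.1 × (46.7 − 20.0)/7.4 = 46.7 − 56.07/7.4 ≈ 39.123.
Pooling payoff: 0.15 × 46.7 + 0.85 × 20.0 = 24.005.
Difference: 39.123 − 24.005 = 15.118, i.e. 15.1 to one decimal place.
The excellent type prefers to separate.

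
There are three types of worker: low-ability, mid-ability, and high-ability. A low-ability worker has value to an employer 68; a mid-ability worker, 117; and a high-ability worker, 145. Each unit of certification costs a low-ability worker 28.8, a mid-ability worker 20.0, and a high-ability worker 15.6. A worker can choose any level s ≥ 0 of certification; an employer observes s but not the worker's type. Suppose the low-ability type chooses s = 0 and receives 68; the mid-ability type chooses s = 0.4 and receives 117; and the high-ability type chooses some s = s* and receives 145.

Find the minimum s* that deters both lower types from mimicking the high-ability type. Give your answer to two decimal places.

2.67

Low-ability type (on-path payoff 68) won't mimic when 68 ≥ 145 − 28.8·s*, i.e. s* ≥ 2.67.
Mid-ability type (on-path payoff 117 − 20.0×0.4 = 109) won't mimic when 109 ≥ 145 − 20.0·s*, i.e. s* ≥ 1.80.
Both must hold, so s* = max(2.67, 1.80) = 2.67. The low-ability type's constraint binds.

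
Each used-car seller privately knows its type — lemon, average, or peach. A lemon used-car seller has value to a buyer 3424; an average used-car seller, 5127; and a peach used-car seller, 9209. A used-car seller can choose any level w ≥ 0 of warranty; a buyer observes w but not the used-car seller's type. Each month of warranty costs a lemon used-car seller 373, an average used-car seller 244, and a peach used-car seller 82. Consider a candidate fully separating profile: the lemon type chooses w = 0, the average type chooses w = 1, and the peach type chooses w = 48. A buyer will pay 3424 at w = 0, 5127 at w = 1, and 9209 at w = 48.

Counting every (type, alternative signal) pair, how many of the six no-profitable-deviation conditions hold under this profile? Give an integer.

5

Peach (own payoff 9209 − 82×48 = 5273): to w=0 gives 3424 → no gain ✓; to w=1 gives 5127 − 82×1 = 5045 → no gain ✓.
Lemon (own payoff 3424): to w=1 gives 5127 − 373×1 = 4754 → profitable ✗; to w=48 gives 9209 − 373×48 = -8695 → no gain ✓.
Average (own payoff 5127 − 244×1 = 4883): to w=0 gives 3424 → no gain ✓; to w=48 gives 9209 − 244×48 = -2503 → no gain ✓.
5 of the 6 constraints hold; not an equilibrium.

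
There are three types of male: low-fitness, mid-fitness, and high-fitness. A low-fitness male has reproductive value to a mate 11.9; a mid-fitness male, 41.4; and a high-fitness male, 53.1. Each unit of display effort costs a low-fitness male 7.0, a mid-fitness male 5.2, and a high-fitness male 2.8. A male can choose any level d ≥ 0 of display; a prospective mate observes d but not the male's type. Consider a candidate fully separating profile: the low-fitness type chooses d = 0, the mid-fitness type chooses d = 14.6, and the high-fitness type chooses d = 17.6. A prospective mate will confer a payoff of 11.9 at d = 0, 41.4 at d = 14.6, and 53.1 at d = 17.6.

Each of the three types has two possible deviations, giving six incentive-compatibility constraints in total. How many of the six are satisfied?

Mid-fitness (own payoff 41.4 − 5.2×14.6 = -34.52): to d=0 gives 11.9 → profitable ✗; to d=17.6 gives 53.1 − 5.2×17.6 = -38.42 → no gain ✓.
Low-fitness (own payoff 11.9): to d=14.6 gives 41.4 − 7.0×14.6 = -60.8 → no gain ✓; to d=17.6 gives 53.1 − 7.0×17.6 = -70.1 → no gain ✓.
High-fitness (own payoff 53.1 − 2.8×17.6 = 3.82): to d=0 gives 11.9 → profitable ✗; to d=14.6 gives 41.4 − 2.8×14.6 = 0.52 → no gain ✓.
4 of the 6 constraints hold; not an equilibrium.

4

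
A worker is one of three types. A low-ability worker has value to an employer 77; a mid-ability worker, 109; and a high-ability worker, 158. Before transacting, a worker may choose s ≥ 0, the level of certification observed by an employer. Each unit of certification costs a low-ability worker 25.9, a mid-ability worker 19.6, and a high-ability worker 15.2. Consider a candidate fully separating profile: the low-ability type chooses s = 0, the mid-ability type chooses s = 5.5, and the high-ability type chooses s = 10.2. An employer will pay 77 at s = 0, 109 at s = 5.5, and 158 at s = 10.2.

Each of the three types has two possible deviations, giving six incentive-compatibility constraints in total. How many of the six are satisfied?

3

High-ability (own payoff 158 − 15.2×10.2 = 2.96): to s=0 gives 77 → profitable ✗; to s=5.5 gives 109 − 15.2×5.5 = 25.4 → profitable ✗.
Low-ability (own payoff 77): to s=5.5 gives 109 − 25.9×5.5 = -33.45 → no gain ✓; to s=10.2 gives 158 − 25.9×10.2 = -106.18 → no gain ✓.
Mid-ability (own payoff 109 − 19.6×5.5 = 1.2): to s=0 gives 77 → profitable ✗; to s=10.2 gives 158 − 19.6×10.2 = -41.92 → no gain ✓.
3 of the 6 constraints hold; not an equilibrium.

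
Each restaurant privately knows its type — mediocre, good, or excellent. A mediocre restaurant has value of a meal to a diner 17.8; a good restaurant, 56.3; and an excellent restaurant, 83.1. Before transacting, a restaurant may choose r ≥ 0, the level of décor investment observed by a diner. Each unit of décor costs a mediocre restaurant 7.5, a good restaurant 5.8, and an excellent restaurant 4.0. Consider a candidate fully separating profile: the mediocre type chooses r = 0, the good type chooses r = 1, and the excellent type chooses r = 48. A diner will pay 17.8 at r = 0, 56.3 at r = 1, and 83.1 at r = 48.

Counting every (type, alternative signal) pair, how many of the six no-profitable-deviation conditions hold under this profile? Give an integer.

Good (own payoff 56.3 − 5.8×1 = 50.5): to r=0 gives 17.8 → no gain ✓; to r=48 gives 83.1 − 5.8×48 = -195.3 → no gain ✓.
Excellent (own payoff 83.1 − 4.0×48 = -108.9): to r=0 gives 17.8 → profitable ✗; to r=1 gives 56.3 − 4.0×1 = 52.3 → profitable ✗.
Mediocre (own payoff 17.8): to r=1 gives 56.3 − 7.5×1 = 48.8 → profitable ✗; to r=48 gives 83.1 − 7.5×48 = -276.9 → no gain ✓.
3 of the 6 constraints hold; not an equilibrium.

3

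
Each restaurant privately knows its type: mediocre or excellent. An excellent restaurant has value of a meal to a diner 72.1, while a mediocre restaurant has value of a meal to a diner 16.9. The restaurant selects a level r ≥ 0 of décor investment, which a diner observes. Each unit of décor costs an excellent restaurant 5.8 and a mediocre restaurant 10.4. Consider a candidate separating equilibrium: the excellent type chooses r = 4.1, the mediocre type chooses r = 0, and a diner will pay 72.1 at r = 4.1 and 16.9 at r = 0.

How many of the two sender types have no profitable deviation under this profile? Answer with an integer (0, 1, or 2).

Excellent type: signal → 72.1 − 5.8 × 4.1 = 48.32; deviate to 0 → 16.9. IC holds (48.32 ≥ 16.9).
Mediocre type: stay at 0 → 16.9; mimic → 72.1 − 10.4 × 4.1 = 29.46. IC fails (16.9 < 29.46).
1 of 2 constraints hold, so this profile is not an equilibrium.

1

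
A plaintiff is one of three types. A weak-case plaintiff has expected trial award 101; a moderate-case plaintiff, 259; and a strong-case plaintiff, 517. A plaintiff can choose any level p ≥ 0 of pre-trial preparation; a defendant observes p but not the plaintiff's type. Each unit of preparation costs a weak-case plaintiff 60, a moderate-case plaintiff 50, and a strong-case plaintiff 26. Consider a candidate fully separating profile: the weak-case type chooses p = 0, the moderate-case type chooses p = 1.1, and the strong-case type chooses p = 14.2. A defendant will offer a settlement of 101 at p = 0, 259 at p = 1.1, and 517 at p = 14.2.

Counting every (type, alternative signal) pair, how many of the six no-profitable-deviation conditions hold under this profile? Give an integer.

4

Moderate-case (own payoff 259 − 50×1.1 = 204): to p=0 gives 101 → no gain ✓; to p=14.2 gives 517 − 50×14.2 = -193 → no gain ✓.
Strong-case (own payoff 517 − 26×14.2 = 147.8): to p=0 gives 101 → no gain ✓; to p=1.1 gives 259 − 26×1.1 = 230.4 → profitable ✗.
Weak-case (own payoff 101): to p=1.1 gives 259 − 60×1.1 = 193 → profitable ✗; to p=14.2 gives 517 − 60×14.2 = -335 → no gain ✓.
4 of the 6 constraints hold; not an equilibrium.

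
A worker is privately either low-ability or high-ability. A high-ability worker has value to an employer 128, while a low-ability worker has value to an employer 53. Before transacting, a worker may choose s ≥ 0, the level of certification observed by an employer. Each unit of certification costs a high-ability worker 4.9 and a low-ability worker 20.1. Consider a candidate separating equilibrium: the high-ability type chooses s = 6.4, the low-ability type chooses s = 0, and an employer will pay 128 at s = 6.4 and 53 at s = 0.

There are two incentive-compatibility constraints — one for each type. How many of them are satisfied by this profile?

High-ability type: signal → 128 − 4.9 × 6.4 = 96.64; deviate to 0 → 53. IC holds (96.64 ≥ 53).
Low-ability type: stay at 0 → 53; mimic → 128 − 20.1 × 6.4 = -0.64. IC holds (53 ≥ -0.64).
2 of 2 constraints hold, so this is a separating equilibrium.

2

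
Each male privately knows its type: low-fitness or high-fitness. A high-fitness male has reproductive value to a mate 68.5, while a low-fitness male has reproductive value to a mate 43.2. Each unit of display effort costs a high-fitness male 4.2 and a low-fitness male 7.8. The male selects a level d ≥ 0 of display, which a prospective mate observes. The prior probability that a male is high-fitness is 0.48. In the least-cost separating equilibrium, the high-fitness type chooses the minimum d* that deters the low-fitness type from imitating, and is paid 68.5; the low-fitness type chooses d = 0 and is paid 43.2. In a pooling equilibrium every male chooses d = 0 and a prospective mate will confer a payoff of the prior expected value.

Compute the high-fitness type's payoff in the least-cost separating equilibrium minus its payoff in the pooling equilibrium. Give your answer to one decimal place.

Least-cost separating signal: d* solves 43.2 = 68.5 − 7.8·d*, so d* = (68.5 − 43.2)/7.8 ≈ 3.2436.
High-fitness type's separating payoff: 68.5 − 4.2 × d* = 68.5 − 4.2 × (68.5 − 43.2)/7.8 = 68.5 − 106.26/7.8 ≈ 54.877.
Pooling payoff: 0.48 × 68.5 + 0.52 × 43.2 = 55.344.
Difference: 54.877 − 55.344 = -0.467, i.e. -0.5 to one decimal place.
The high-fitness type would prefer the pooling outcome.

-0.5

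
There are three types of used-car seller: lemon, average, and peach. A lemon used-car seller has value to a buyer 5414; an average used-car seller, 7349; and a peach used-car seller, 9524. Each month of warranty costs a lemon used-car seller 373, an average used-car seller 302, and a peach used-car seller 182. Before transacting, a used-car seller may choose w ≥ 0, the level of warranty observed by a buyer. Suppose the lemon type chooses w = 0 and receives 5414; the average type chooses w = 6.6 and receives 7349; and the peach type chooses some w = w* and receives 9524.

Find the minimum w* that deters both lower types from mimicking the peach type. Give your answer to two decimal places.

13.80

Lemon type (on-path payoff 5414) won't mimic when 5414 ≥ 9524 − 373·w*, i.e. w* ≥ 11.02.
Average type (on-path payoff 7349 − 302×6.6 = 5355.8) won't mimic when 5355.8 ≥ 9524 − 302·w*, i.e. w* ≥ 13.80.
Both must hold, so w* = max(11.02, 13.80) = 13.80. The average type's constraint binds.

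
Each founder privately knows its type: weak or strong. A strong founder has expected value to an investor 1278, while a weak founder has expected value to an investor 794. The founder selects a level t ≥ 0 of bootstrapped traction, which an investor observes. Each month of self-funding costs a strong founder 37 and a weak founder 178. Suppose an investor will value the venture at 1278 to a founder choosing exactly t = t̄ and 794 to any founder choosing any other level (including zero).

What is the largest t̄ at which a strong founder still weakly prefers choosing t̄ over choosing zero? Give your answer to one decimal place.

Choosing t̄ yields the strong type 1278 − 37·t̄; choosing zero yields 794.
The strong type is indifferent at 1278 − 37·t̄ = 794, i.e. t̄ = (1278 − 794) / 37 ≈ 13.1.
For any t̄ above 13.1 the strong type would rather pool at zero, so separation collapses.

13.1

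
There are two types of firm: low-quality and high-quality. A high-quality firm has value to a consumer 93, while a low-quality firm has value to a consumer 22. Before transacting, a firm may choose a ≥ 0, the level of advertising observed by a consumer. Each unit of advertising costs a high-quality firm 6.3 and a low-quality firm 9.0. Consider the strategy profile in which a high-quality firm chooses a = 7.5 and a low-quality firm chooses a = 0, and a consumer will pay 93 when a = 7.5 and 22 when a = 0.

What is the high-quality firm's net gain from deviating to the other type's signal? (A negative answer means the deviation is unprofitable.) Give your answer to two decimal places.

Playing a = 7.5 the high-quality firm receives 93 − 6.3 × 7.5 = 45.75.
Deviating to a = 0 yields 22 instead.
Gain from deviating: 22 − 45.75 = -23.75.
The gain is negative, so the high-quality type's incentive-compatibility constraint is satisfied.

-23.75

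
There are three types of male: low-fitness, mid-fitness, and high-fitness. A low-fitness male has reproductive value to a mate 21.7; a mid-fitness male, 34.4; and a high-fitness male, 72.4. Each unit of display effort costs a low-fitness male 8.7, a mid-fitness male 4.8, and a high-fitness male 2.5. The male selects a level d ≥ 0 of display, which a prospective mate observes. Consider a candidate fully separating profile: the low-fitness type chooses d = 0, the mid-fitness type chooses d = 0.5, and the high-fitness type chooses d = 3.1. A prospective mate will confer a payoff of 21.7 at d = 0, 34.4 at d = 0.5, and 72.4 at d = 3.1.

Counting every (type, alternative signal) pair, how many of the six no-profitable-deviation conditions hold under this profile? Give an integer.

High-fitness (own payoff 72.4 − 2.5×3.1 = 64.65): to d=0 gives 21.7 → no gain ✓; to d=0.5 gives 34.4 − 2.5×0.5 = 33.15 → no gain ✓.
Low-fitness (own payoff 21.7): to d=0.5 gives 34.4 − 8.7×0.5 = 30.05 → profitable ✗; to d=3.1 gives 72.4 − 8.7×3.1 = 45.43 → profitable ✗.
Mid-fitness (own payoff 34.4 − 4.8×0.5 = 32): to d=0 gives 21.7 → no gain ✓; to d=3.1 gives 72.4 − 4.8×3.1 = 57.52 → profitable ✗.
3 of the 6 constraints hold; not an equilibrium.

3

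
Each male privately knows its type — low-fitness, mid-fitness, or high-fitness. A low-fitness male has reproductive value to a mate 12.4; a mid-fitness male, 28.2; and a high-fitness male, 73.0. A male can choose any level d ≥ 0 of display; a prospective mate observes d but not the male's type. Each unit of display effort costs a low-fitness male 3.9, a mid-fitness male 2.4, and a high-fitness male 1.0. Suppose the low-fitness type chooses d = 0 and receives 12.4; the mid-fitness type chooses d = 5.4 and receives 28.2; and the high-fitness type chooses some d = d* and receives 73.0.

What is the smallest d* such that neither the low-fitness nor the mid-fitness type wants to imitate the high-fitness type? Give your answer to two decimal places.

Low-fitness type (on-path payoff 12.4) won't mimic when 12.4 ≥ 73.0 − 3.9·d*, i.e. d* ≥ 15.54.
Mid-fitness type (on-path payoff 28.2 − 2.4×5.4 = 15.24) won't mimic when 15.24 ≥ 73.0 − 2.4·d*, i.e. d* ≥ 24.07.
Both must hold, so d* = max(15.54, 24.07) = 24.07. The mid-fitness type's constraint binds.

24.07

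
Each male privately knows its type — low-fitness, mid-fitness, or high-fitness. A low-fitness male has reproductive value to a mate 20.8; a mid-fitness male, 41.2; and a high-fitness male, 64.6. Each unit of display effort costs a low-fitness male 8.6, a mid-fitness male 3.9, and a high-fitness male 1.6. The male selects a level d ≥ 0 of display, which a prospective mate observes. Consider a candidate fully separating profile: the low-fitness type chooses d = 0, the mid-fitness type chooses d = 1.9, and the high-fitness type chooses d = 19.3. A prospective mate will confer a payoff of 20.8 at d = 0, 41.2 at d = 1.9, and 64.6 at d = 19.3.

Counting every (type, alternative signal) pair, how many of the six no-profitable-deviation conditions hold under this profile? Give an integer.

4

Mid-fitness (own payoff 41.2 − 3.9×1.9 = 33.79): to d=0 gives 20.8 → no gain ✓; to d=19.3 gives 64.6 − 3.9×19.3 = -10.67 → no gain ✓.
Low-fitness (own payoff 20.8): to d=1.9 gives 41.2 − 8.6×1.9 = 24.86 → profitable ✗; to d=19.3 gives 64.6 − 8.6×19.3 = -101.38 → no gain ✓.
High-fitness (own payoff 64.6 − 1.6×19.3 = 33.72): to d=0 gives 20.8 → no gain ✓; to d=1.9 gives 41.2 − 1.6×1.9 = 38.16 → profitable ✗.
4 of the 6 constraints hold; not an equilibrium.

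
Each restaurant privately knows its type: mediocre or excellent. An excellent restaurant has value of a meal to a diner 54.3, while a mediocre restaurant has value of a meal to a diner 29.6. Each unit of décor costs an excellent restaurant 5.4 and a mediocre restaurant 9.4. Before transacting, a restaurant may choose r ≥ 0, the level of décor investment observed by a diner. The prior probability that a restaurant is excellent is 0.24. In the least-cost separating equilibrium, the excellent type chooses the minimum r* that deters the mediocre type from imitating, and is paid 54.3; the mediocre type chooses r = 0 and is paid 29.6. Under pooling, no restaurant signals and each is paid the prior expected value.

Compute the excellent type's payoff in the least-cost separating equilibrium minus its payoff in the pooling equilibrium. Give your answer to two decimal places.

4.58

Least-cost separating signal: r* solves 29.6 = 54.3 − 9.4·r*, so r* = (54.3 − 29.6)/9.4 ≈ 2.6277.
Excellent type's separating payoff: 54.3 − 5.4 × r* = 54.3 − 5.4 × (54.3 − 29.6)/9.4 = 54.3 − 133.38/9.4 ≈ 40.1106.
Pooling payoff: 0.24 × 54.3 + 0.76 × 29.6 = 35.528.
Difference: 40.1106 − 35.528 = 4.5826, i.e. 4.58 to two decimal places.
The excellent type prefers to separate.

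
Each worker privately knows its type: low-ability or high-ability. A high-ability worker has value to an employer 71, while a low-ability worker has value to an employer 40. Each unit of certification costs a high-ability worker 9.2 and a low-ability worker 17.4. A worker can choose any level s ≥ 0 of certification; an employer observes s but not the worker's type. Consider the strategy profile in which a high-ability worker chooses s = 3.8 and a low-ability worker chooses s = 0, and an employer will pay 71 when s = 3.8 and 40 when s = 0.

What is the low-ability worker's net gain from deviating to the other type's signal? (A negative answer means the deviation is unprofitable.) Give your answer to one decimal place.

-35.1

Playing s = 0 the low-ability worker receives 40.
Deviating to s = 3.8 brings payment 71 at cost 17.4 × 3.8 = 66.12, netting 4.88.
Gain from deviating: 4.88 − 40 = -35.12, i.e. -35.1 to one decimal place.
The gain is negative, so the low-ability type's incentive-compatibility constraint is satisfied.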